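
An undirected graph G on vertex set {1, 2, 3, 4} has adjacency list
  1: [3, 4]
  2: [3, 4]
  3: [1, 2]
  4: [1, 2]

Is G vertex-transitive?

Every vertex has degree 2 and the graph is connected, so G is the 4-cycle C_4. The automorphisms of the 4-cycle are exactly the symmetries of a regular 4-gon: the dihedral group D_4, |D_4| = 8. Under this action every vertex can be carried to every other, so G is vertex-transitive.

Yes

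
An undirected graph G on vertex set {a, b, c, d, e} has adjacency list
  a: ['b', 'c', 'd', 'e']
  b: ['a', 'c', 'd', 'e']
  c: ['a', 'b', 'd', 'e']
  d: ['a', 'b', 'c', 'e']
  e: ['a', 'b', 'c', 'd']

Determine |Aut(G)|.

120

All 5 vertices are pairwise adjacent: G = K_5. Any permutation of the 5 vertices preserves K_5, so Aut(K_5) = S_5 of order 5! = 120.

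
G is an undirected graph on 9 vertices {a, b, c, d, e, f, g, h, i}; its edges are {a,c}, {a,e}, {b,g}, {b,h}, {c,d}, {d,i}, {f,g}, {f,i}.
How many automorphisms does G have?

2

The degree sequence is [2, 2, 2, 2, 1, 2, 2, 1, 2]; the two degree-1 vertices e and h are the ends of a path, so G = P_9. A path has exactly one nontrivial symmetry — reversal — giving Aut(G) of order 2.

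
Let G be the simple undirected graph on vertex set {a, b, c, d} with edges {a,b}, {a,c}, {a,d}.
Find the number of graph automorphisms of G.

Vertex a has degree 3 and every other vertex has degree 1, so G is the star K_{1,3} with centre a. The 3 leaves are pairwise interchangeable while the centre is fixed, giving Aut(G) = S_3.

6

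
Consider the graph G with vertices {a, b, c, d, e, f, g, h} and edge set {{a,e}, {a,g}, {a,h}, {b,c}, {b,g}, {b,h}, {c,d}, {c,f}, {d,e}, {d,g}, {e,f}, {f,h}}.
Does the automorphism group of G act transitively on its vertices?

Yes

G is 3-regular and bipartite on 2^3 = 8 vertices with girth 4; it is the hypercube graph Q_3. The symmetry group of the 3-cube is the hyperoctahedral group B_3 = Z_2 ≀ S_3, of order 2^3·3! = 48. Under this action every vertex can be carried to every other, so G is vertex-transitive.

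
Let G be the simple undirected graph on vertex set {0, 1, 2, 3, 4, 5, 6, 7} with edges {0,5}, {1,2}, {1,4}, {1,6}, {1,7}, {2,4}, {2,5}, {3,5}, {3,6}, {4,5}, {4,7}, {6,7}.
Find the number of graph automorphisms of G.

Degrees alone do not determine every vertex (e.g. 1 and 4 both have degree 4), but their neighbour-degree multisets differ: N(1) has degrees [3, 3, 3, 4] while N(4) has degrees [3, 3, 4, 4]. Repeating this refinement separates all vertices, so the only automorphism is the identity.

1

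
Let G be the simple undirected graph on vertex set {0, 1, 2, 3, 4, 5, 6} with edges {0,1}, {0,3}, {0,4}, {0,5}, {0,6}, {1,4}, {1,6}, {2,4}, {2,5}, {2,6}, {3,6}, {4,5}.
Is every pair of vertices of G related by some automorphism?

No

Vertex 0 is the only vertex of degree 5, so every automorphism fixes it; G is not vertex-transitive.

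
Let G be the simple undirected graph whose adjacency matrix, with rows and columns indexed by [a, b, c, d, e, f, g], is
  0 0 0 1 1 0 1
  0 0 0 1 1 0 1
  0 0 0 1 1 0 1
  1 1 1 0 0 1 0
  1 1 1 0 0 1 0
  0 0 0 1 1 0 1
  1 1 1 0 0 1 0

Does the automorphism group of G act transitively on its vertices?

Automorphisms preserve degree, but G has vertices of degree 3 and vertices of degree 4; no automorphism maps one to the other, so G is not vertex-transitive.

No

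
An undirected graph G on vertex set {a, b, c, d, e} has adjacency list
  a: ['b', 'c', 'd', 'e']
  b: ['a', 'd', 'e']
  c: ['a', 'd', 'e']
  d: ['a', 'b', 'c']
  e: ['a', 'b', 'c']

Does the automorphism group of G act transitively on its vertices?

No

Vertex a is the only vertex of degree 4, so every automorphism fixes it; G is not vertex-transitive.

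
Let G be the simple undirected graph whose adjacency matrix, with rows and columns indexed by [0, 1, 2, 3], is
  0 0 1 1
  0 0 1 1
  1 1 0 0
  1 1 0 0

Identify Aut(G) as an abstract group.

Every vertex has degree 2 and the graph is connected, so G is the 4-cycle C_4. The automorphisms of the 4-cycle are exactly the symmetries of a regular 4-gon: the dihedral group D_4, |D_4| = 8.

D_4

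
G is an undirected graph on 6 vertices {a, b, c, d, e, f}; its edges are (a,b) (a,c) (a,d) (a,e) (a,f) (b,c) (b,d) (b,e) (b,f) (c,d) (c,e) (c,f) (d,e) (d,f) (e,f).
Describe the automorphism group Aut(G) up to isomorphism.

All 6 vertices are pairwise adjacent: G = K_6. Any permutation of the 6 vertices preserves K_6, so Aut(K_6) = S_6 of order 6! = 720.

the symmetric group on 6 letters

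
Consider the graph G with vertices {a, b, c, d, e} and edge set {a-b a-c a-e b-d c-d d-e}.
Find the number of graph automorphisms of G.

12

The vertices split by degree into {a, d} (degree 3) and {b, c, e} (degree 2); every edge runs between the two parts, so G is the complete bipartite graph K_{2,3}. Automorphisms preserve the bipartition setwise (since the parts differ in size) and act as S_2 × S_3 within it; |Aut| = 12.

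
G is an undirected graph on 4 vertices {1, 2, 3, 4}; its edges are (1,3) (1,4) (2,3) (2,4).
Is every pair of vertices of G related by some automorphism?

Yes

G is 2-regular and bipartite on 2^2 = 4 vertices with girth 4; it is the hypercube graph Q_2. Aut(Q_2) consists of the signed permutations of the 2 coordinate axes: 2! permutations times 2^2 sign flips, so |Aut| = 2^2·2! = 8. Under this action every vertex can be carried to every other, so G is vertex-transitive.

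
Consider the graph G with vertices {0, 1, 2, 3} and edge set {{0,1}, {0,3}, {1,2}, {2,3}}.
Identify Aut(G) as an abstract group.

G is 2-regular and bipartite on 2^2 = 4 vertices with girth 4; it is the hypercube graph Q_2. Aut(Q_2) consists of the signed permutations of the 2 coordinate axes: 2! permutations times 2^2 sign flips, so |Aut| = 2^2·2! = 8.

the hyperoctahedral group B_2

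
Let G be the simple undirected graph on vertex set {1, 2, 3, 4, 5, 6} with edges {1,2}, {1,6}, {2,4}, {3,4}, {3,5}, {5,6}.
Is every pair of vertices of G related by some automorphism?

G is 2-regular and connected on 6 vertices, i.e. the cycle C_6. The automorphisms of the 6-cycle are exactly the symmetries of a regular 6-gon: the dihedral group D_6, |D_6| = 12. This group acts transitively on the 6 vertices.

Yes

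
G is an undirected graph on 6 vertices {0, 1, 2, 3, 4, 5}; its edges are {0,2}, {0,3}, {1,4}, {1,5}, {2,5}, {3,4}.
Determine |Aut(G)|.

Every vertex has degree 2 and the graph is connected, so G is the 6-cycle C_6. C_6 has 6 rotations and 6 reflections, so Aut(C_6) ≅ D_6 of order 12.

12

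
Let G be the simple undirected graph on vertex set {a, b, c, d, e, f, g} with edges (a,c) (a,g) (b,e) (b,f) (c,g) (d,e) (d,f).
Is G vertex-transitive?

No

G has two connected components, {b, d, e, f} and {a, c, g}; each is 2-regular, so G = C_4 ⊔ C_3. The orbit of a under Aut(G) is {a, c, g}, which does not contain b, so G is not vertex-transitive.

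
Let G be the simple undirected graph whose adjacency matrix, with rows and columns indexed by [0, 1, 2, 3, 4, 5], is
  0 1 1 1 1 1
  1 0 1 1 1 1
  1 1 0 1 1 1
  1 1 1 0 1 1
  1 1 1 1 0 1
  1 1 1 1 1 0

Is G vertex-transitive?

Yes

All 6 vertices are pairwise adjacent: G = K_6. Every bijection on the vertex set is an automorphism of K_6; hence Aut(K_6) ≅ S_6, order 720. This group acts transitively on the 6 vertices.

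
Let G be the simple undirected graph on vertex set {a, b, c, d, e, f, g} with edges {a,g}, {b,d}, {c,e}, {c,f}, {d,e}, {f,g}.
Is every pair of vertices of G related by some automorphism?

Automorphisms preserve degree, but G has vertices of degree 1 and vertices of degree 2; no automorphism maps one to the other, so G is not vertex-transitive.

No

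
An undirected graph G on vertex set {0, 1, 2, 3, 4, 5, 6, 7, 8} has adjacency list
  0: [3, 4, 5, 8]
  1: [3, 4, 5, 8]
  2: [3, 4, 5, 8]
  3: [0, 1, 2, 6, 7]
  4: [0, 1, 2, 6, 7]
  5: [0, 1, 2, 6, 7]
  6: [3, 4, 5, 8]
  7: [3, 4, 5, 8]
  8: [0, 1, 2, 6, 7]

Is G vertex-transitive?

No

Automorphisms preserve degree, but G has vertices of degree 4 and vertices of degree 5; no automorphism maps one to the other, so G is not vertex-transitive.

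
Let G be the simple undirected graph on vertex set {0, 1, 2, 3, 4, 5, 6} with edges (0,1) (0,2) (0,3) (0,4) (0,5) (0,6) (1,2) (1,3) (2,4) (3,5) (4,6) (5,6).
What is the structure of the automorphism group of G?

Vertex 0 is the unique vertex of degree 6; the remaining 6 vertices each have degree 3 and induce a cycle, so G is the wheel on 7 vertices with hub 0. Every automorphism fixes the hub and acts on the rim 6-cycle, so Aut(G) ≅ Aut(C_6) = D_6 of order 12.

the dihedral group of order 12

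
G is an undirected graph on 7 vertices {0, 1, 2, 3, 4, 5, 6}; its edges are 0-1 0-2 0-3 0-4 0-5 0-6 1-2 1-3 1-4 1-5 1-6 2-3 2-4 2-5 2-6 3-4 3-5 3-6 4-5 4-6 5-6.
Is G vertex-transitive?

All 7 vertices are pairwise adjacent: G = K_7. Any permutation of the 7 vertices preserves K_7, so Aut(K_7) = S_7 of order 7! = 5040. Under this action every vertex can be carried to every other, so G is vertex-transitive.

Yes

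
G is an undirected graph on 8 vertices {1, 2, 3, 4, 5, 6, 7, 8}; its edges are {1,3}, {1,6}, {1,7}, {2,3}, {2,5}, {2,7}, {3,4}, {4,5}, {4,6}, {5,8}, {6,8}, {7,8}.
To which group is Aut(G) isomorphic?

G is 3-regular and bipartite on 2^3 = 8 vertices with girth 4; it is the hypercube graph Q_3. The symmetry group of the 3-cube is the hyperoctahedral group B_3 = Z_2 ≀ S_3, of order 2^3·3! = 48.

Z_2^3 ⋊ S_3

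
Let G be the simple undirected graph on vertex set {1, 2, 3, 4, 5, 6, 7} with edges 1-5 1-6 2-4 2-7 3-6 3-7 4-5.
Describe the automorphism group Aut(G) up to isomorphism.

G is 2-regular and connected on 7 vertices, i.e. the cycle C_7. C_7 has 7 rotations and 7 reflections, so Aut(C_7) ≅ D_7 of order 14.

the dihedral group of order 14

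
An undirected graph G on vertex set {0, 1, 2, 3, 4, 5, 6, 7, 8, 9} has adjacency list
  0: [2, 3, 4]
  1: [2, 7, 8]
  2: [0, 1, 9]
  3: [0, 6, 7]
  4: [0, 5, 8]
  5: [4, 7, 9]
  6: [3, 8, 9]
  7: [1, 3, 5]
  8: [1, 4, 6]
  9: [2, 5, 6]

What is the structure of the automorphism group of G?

G is 3-regular on 10 vertices with no triangles and no 4-cycles (girth 5): this is the Petersen graph. It is a classical fact that the Petersen graph has automorphism group S_5 (order 120), arising from its description as the Kneser graph K(5,2).

S_5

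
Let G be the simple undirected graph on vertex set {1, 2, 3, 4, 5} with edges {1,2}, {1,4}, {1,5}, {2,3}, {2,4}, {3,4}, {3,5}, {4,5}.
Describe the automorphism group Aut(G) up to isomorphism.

Vertex 4 is the unique vertex of degree 4; the remaining 4 vertices each have degree 3 and induce a cycle, so G is the wheel on 5 vertices with hub 4. With the hub fixed, the remaining symmetry is that of the rim cycle C_4, giving the dihedral group D_4.

D_4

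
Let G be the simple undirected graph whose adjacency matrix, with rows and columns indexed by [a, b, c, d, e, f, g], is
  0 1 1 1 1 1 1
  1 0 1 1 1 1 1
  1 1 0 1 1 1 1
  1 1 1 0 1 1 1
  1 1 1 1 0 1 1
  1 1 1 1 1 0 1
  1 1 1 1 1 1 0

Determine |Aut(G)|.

Every vertex has degree 6, so G is the complete graph K_7. Every bijection on the vertex set is an automorphism of K_7; hence Aut(K_7) ≅ S_7, order 5040.

5040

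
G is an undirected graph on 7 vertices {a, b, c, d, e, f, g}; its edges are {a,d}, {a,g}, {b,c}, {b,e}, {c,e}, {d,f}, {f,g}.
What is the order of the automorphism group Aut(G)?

48

G has two connected components, {a, d, f, g} and {b, c, e}; each is 2-regular, so G = C_4 ⊔ C_3. The components are non-isomorphic (different sizes), so Aut(G) = Aut(C_3) × Aut(C_4) = D_3 × D_4 of order 6·8 = 48.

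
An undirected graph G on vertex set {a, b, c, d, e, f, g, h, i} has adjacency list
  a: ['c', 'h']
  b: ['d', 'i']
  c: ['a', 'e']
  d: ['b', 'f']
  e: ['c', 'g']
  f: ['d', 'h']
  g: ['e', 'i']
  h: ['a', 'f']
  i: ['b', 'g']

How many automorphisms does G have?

18

Every vertex has degree 2 and the graph is connected, so G is the 9-cycle C_9. The automorphisms of the 9-cycle are exactly the symmetries of a regular 9-gon: the dihedral group D_9, |D_9| = 18.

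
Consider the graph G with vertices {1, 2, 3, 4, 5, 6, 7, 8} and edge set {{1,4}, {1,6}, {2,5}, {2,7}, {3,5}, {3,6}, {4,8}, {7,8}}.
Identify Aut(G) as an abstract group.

the dihedral group of order 16

G is 2-regular and connected on 8 vertices, i.e. the cycle C_8. The automorphisms of the 8-cycle are exactly the symmetries of a regular 8-gon: the dihedral group D_8, |D_8| = 16.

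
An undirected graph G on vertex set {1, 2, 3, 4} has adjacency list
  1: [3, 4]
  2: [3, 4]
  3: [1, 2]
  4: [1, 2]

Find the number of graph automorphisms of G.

8

G is 2-regular and connected on 4 vertices, i.e. the cycle C_4. The automorphisms of the 4-cycle are exactly the symmetries of a regular 4-gon: the dihedral group D_4, |D_4| = 8.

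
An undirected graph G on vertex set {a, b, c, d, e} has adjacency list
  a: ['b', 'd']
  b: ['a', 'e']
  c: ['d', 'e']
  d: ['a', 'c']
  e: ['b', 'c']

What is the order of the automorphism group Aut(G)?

Every vertex has degree 2 and the graph is connected, so G is the 5-cycle C_5. The automorphisms of the 5-cycle are exactly the symmetries of a regular 5-gon: the dihedral group D_5, |D_5| = 10.

10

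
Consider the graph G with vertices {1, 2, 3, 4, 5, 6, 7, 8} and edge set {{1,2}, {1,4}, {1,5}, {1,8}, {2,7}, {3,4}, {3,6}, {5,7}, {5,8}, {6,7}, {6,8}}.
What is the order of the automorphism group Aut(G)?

The degree sequence is [4, 2, 2, 2, 3, 3, 3, 3]. Checking the degree-preserving permutations of the vertex set shows that none except the identity preserves every edge, so Aut(G) is trivial.

1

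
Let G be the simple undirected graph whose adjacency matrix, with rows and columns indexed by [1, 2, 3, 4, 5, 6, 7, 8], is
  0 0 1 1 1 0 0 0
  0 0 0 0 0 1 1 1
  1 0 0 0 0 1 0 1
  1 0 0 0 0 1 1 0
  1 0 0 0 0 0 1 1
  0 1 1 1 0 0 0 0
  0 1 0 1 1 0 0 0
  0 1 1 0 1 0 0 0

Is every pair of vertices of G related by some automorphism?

Yes

G is 3-regular and bipartite on 2^3 = 8 vertices with girth 4; it is the hypercube graph Q_3. The symmetry group of the 3-cube is the hyperoctahedral group B_3 = Z_2 ≀ S_3, of order 2^3·3! = 48. This group acts transitively on the 8 vertices.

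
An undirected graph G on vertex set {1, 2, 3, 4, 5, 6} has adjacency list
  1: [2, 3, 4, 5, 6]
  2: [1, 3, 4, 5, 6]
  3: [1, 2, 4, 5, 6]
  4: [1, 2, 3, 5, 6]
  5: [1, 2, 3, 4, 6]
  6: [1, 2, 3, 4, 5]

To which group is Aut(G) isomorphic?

All 6 vertices are pairwise adjacent: G = K_6. Every bijection on the vertex set is an automorphism of K_6; hence Aut(K_6) ≅ S_6, order 720.

S_6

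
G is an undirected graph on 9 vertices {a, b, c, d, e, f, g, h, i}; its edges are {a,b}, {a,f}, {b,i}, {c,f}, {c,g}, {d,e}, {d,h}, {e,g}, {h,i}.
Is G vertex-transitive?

G is 2-regular and connected on 9 vertices, i.e. the cycle C_9. C_9 has 9 rotations and 9 reflections, so Aut(C_9) ≅ D_9 of order 18. This group acts transitively on the 9 vertices.

Yes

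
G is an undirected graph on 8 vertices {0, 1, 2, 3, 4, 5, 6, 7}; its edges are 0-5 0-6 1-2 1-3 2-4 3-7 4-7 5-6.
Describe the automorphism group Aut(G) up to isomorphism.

G has two connected components, {1, 2, 3, 4, 7} and {0, 5, 6}; each is 2-regular, so G = C_5 ⊔ C_3. No automorphism exchanges components of different sizes, hence Aut(G) is the direct product D_5 × D_3, order 60.

D_5 × D_3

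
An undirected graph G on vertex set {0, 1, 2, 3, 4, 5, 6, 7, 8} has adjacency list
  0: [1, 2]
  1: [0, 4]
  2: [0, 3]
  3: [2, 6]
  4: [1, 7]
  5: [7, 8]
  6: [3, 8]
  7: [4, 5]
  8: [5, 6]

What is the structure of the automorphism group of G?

G is 2-regular and connected on 9 vertices, i.e. the cycle C_9. The automorphisms of the 9-cycle are exactly the symmetries of a regular 9-gon: the dihedral group D_9, |D_9| = 18.

the dihedral group of order 18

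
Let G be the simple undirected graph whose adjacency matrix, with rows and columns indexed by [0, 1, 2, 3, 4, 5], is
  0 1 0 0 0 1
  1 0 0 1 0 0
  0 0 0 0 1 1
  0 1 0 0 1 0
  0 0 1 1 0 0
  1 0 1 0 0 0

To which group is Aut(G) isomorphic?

Every vertex has degree 2 and the graph is connected, so G is the 6-cycle C_6. The automorphisms of the 6-cycle are exactly the symmetries of a regular 6-gon: the dihedral group D_6, |D_6| = 12.

the dihedral group of order 12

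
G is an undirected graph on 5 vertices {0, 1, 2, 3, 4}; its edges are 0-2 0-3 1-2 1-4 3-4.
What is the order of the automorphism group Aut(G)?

Every vertex has degree 2 and the graph is connected, so G is the 5-cycle C_5. C_5 has 5 rotations and 5 reflections, so Aut(C_5) ≅ D_5 of order 10.

10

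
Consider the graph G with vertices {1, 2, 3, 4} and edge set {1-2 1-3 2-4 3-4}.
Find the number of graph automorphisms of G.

G is 2-regular and bipartite on 2^2 = 4 vertices with girth 4; it is the hypercube graph Q_2. The symmetry group of the 2-cube is the hyperoctahedral group B_2 = Z_2 ≀ S_2, of order 2^2·2! = 8.

8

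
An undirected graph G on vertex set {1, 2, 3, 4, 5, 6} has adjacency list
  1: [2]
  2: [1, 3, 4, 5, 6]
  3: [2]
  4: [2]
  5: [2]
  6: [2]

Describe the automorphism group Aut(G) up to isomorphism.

Vertex 2 has degree 5 and every other vertex has degree 1, so G is the star K_{1,5} with centre 2. Any automorphism fixes the centre and permutes the 5 leaves freely, so Aut(G) ≅ S_5 of order 5! = 120.

the symmetric group on 5 letters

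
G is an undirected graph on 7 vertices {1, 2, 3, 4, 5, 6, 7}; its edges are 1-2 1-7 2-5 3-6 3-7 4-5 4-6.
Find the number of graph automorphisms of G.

Every vertex has degree 2 and the graph is connected, so G is the 7-cycle C_7. C_7 has 7 rotations and 7 reflections, so Aut(C_7) ≅ D_7 of order 14.

14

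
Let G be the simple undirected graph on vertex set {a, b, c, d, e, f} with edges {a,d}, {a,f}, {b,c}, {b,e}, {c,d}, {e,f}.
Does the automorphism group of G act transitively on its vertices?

Every vertex has degree 2 and the graph is connected, so G is the 6-cycle C_6. C_6 has 6 rotations and 6 reflections, so Aut(C_6) ≅ D_6 of order 12. Under this action every vertex can be carried to every other, so G is vertex-transitive.

Yes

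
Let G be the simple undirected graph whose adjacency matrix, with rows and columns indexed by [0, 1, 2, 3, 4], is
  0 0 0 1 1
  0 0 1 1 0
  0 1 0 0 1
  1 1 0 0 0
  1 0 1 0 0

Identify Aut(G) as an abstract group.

G is 2-regular and connected on 5 vertices, i.e. the cycle C_5. C_5 has 5 rotations and 5 reflections, so Aut(C_5) ≅ D_5 of order 10.

the dihedral group of order 10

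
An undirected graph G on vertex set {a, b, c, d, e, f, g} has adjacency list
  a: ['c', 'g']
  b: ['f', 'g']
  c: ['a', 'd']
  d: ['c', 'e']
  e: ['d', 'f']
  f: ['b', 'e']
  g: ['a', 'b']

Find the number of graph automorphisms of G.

G is 2-regular and connected on 7 vertices, i.e. the cycle C_7. C_7 has 7 rotations and 7 reflections, so Aut(C_7) ≅ D_7 of order 14.

14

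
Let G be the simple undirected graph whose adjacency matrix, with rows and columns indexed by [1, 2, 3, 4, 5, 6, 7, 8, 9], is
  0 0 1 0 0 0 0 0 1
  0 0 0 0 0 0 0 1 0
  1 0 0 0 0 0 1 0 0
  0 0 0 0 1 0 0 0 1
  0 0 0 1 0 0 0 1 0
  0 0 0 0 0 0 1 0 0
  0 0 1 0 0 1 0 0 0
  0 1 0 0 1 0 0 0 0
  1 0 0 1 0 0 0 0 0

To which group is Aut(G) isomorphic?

The degree sequence is [2, 1, 2, 2, 2, 1, 2, 2, 2]; the two degree-1 vertices 2 and 6 are the ends of a path, so G = P_9. A path has exactly one nontrivial symmetry — reversal — giving Aut(G) of order 2.

the cyclic group of order 2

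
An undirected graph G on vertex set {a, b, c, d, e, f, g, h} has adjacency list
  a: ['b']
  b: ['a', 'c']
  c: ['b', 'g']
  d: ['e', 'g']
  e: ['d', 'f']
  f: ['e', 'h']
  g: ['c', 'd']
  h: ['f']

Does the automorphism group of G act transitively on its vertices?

No

Automorphisms preserve degree, but G has vertices of degree 1 and vertices of degree 2; no automorphism maps one to the other, so G is not vertex-transitive.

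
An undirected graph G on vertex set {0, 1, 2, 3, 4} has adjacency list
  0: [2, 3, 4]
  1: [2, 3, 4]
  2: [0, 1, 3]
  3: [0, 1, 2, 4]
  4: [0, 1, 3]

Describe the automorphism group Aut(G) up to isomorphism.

the dihedral group of order 8

Vertex 3 is the unique vertex of degree 4; the remaining 4 vertices each have degree 3 and induce a cycle, so G is the wheel on 5 vertices with hub 3. With the hub fixed, the remaining symmetry is that of the rim cycle C_4, giving the dihedral group D_4.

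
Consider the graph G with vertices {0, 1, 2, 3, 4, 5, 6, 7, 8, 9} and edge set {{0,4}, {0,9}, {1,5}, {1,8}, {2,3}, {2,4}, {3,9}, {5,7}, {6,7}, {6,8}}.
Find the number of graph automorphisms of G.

200

G has two connected components, {0, 2, 3, 4, 9} and {1, 5, 6, 7, 8}; each is 2-regular, so G = C_5 ⊔ C_5. Aut of a disjoint union of two copies of C_5 is the wreath product D_5 ≀ Z_2, of order 2·10² = 200.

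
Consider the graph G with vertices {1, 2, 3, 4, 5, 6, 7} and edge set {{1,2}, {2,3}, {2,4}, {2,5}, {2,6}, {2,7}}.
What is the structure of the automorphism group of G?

the symmetric group on 6 letters

Vertex 2 has degree 6 and every other vertex has degree 1, so G is the star K_{1,6} with centre 2. The 6 leaves are pairwise interchangeable while the centre is fixed, giving Aut(G) = S_6.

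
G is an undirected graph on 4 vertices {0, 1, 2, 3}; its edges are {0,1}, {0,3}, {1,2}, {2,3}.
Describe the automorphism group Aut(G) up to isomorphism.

the dihedral group of order 8

G is 2-regular and connected on 4 vertices, i.e. the cycle C_4. The automorphisms of the 4-cycle are exactly the symmetries of a regular 4-gon: the dihedral group D_4, |D_4| = 8.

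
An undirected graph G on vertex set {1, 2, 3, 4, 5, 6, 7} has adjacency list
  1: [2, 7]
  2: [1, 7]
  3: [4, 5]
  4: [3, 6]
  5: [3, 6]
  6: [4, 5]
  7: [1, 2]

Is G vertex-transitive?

G has two connected components, {3, 4, 5, 6} and {1, 2, 7}; each is 2-regular, so G = C_4 ⊔ C_3. The orbit of 1 under Aut(G) is {1, 2, 7}, which does not contain 3, so G is not vertex-transitive.

No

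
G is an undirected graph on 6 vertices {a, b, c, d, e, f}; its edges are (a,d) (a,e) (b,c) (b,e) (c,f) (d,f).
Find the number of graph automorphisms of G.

12

Every vertex has degree 2 and the graph is connected, so G is the 6-cycle C_6. The automorphisms of the 6-cycle are exactly the symmetries of a regular 6-gon: the dihedral group D_6, |D_6| = 12.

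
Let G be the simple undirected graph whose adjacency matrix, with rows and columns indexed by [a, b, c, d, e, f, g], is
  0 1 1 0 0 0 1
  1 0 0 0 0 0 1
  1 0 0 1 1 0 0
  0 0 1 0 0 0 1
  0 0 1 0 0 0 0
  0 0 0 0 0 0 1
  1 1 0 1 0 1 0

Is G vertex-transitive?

Vertex g is the only vertex of degree 4, so every automorphism fixes it; G is not vertex-transitive.

No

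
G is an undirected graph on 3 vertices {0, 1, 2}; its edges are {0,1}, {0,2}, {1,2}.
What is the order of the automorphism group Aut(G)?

Every vertex has degree 2, so G is the complete graph K_3. Any permutation of the 3 vertices preserves K_3, so Aut(K_3) = S_3 of order 3! = 6.

6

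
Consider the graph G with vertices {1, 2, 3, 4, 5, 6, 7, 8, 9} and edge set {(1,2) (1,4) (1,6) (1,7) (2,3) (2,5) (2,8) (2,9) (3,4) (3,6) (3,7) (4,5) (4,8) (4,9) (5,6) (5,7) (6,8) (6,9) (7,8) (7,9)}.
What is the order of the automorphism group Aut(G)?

The vertices split by degree into {2, 4, 6, 7} (degree 5) and {1, 3, 5, 8, 9} (degree 4); every edge runs between the two parts, so G is the complete bipartite graph K_{4,5}. Automorphisms preserve the bipartition setwise (since the parts differ in size) and act as S_5 × S_4 within it; |Aut| = 2880.

2880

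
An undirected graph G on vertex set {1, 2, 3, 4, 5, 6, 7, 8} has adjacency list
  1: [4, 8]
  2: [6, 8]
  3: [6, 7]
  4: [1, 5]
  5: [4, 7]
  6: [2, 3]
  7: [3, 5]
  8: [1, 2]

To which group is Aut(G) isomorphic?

G is 2-regular and connected on 8 vertices, i.e. the cycle C_8. The automorphisms of the 8-cycle are exactly the symmetries of a regular 8-gon: the dihedral group D_8, |D_8| = 16.

the dihedral group of order 16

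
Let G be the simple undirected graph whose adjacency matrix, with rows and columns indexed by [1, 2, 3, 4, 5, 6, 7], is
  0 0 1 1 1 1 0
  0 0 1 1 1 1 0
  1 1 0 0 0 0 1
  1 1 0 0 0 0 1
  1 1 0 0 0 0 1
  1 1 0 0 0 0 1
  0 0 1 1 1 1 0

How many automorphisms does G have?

144

The vertices split by degree into {1, 2, 7} (degree 4) and {3, 4, 5, 6} (degree 3); every edge runs between the two parts, so G is the complete bipartite graph K_{3,4}. The parts have unequal sizes, so no automorphism swaps them; each part is permuted independently, giving S_4 × S_3 of order 4!·3! = 144.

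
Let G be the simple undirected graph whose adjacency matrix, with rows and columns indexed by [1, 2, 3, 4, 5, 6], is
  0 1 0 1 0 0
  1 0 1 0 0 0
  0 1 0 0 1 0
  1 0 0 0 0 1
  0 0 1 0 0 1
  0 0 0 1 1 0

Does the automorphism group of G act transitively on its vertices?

Every vertex has degree 2 and the graph is connected, so G is the 6-cycle C_6. C_6 has 6 rotations and 6 reflections, so Aut(C_6) ≅ D_6 of order 12. Under this action every vertex can be carried to every other, so G is vertex-transitive.

Yes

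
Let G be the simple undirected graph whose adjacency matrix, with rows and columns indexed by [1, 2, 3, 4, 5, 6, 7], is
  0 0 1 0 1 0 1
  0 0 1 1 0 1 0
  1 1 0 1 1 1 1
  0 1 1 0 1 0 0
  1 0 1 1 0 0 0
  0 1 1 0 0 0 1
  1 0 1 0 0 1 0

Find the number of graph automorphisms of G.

12

Vertex 3 is the unique vertex of degree 6; the remaining 6 vertices each have degree 3 and induce a cycle, so G is the wheel on 7 vertices with hub 3. Every automorphism fixes the hub and acts on the rim 6-cycle, so Aut(G) ≅ Aut(C_6) = D_6 of order 12.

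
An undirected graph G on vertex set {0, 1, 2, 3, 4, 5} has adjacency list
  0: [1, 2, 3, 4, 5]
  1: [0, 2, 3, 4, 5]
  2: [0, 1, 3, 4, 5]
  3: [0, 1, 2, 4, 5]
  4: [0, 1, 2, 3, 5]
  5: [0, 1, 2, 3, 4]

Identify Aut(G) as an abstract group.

All 6 vertices are pairwise adjacent: G = K_6. Any permutation of the 6 vertices preserves K_6, so Aut(K_6) = S_6 of order 6! = 720.

the symmetric group on 6 letters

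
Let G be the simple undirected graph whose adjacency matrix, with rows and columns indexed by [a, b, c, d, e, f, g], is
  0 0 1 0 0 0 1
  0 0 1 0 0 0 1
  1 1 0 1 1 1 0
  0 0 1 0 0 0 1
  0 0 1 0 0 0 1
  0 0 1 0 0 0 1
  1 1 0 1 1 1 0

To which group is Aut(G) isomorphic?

S_5 × S_2

The vertices split by degree into {c, g} (degree 5) and {a, b, d, e, f} (degree 2); every edge runs between the two parts, so G is the complete bipartite graph K_{2,5}. Automorphisms preserve the bipartition setwise (since the parts differ in size) and act as S_5 × S_2 within it; |Aut| = 240.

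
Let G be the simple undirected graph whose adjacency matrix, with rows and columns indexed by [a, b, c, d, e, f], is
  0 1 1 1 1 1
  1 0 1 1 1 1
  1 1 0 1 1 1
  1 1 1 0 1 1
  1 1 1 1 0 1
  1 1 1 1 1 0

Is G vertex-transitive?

Every vertex has degree 5, so G is the complete graph K_6. Every bijection on the vertex set is an automorphism of K_6; hence Aut(K_6) ≅ S_6, order 720. Under this action every vertex can be carried to every other, so G is vertex-transitive.

Yes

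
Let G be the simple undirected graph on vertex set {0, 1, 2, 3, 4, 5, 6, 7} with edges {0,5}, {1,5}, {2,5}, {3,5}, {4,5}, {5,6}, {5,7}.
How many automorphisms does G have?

5040

Vertex 5 has degree 7 and every other vertex has degree 1, so G is the star K_{1,7} with centre 5. The 7 leaves are pairwise interchangeable while the centre is fixed, giving Aut(G) = S_7.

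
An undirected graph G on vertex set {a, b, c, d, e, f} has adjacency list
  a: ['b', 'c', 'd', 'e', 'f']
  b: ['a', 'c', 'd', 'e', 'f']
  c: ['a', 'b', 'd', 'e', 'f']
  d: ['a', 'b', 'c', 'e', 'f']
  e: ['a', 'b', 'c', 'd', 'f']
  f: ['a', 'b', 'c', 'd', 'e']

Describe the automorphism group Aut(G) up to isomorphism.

Every vertex has degree 5, so G is the complete graph K_6. Every bijection on the vertex set is an automorphism of K_6; hence Aut(K_6) ≅ S_6, order 720.

S_6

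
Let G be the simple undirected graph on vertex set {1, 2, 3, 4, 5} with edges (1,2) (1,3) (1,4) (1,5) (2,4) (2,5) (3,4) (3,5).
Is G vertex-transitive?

No

Vertex 1 is the only vertex of degree 4, so every automorphism fixes it; G is not vertex-transitive.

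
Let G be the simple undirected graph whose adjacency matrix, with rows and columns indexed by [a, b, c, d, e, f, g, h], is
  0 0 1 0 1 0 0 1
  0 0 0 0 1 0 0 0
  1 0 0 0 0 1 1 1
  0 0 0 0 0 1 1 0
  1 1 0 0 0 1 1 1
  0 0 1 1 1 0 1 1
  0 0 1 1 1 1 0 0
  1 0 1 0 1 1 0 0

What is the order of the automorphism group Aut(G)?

1

Degrees alone do not determine every vertex (e.g. c and g both have degree 4), but their neighbour-degree multisets differ: N(c) has degrees [3, 4, 4, 5] while N(g) has degrees [2, 4, 5, 5]. Repeating this refinement separates all vertices, so the only automorphism is the identity.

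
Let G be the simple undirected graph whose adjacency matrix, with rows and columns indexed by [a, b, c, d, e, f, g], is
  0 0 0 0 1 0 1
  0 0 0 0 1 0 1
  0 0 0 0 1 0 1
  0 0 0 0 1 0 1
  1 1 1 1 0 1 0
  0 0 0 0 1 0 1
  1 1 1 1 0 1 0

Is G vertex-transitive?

Automorphisms preserve degree, but G has vertices of degree 2 and vertices of degree 5; no automorphism maps one to the other, so G is not vertex-transitive.

No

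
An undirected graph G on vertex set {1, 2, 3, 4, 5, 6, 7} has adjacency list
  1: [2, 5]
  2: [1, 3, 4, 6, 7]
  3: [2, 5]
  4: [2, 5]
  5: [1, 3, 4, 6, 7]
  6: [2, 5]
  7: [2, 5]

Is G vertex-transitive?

No

Automorphisms preserve degree, but G has vertices of degree 2 and vertices of degree 5; no automorphism maps one to the other, so G is not vertex-transitive.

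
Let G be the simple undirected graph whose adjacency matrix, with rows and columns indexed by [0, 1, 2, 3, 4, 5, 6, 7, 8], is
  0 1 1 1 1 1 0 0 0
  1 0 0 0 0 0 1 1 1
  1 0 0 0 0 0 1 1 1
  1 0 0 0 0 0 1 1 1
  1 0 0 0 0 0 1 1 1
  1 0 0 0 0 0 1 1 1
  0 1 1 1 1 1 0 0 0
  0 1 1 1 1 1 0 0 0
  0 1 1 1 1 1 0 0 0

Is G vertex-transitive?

Automorphisms preserve degree, but G has vertices of degree 4 and vertices of degree 5; no automorphism maps one to the other, so G is not vertex-transitive.

No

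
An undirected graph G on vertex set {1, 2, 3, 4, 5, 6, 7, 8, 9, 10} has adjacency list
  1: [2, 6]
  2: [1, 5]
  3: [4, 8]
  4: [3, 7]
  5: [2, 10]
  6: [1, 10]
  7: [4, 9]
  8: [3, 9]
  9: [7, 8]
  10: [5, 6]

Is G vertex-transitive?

Yes

G has two connected components, {3, 4, 7, 8, 9} and {1, 2, 5, 6, 10}; each is 2-regular, so G = C_5 ⊔ C_5. Aut of a disjoint union of two copies of C_5 is the wreath product D_5 ≀ Z_2, of order 2·10² = 200. This group acts transitively on the 10 vertices.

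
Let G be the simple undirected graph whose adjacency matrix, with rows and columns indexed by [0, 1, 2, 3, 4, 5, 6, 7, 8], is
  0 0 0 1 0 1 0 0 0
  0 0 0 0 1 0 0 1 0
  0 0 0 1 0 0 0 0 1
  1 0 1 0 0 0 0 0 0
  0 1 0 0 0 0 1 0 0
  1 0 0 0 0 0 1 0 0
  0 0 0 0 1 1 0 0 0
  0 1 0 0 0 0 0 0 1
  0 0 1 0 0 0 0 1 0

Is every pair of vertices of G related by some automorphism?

Every vertex has degree 2 and the graph is connected, so G is the 9-cycle C_9. The automorphisms of the 9-cycle are exactly the symmetries of a regular 9-gon: the dihedral group D_9, |D_9| = 18. Under this action every vertex can be carried to every other, so G is vertex-transitive.

Yes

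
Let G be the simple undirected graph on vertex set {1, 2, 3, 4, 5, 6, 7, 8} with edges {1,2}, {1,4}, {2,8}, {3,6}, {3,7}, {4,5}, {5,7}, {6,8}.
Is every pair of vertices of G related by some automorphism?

Every vertex has degree 2 and the graph is connected, so G is the 8-cycle C_8. The automorphisms of the 8-cycle are exactly the symmetries of a regular 8-gon: the dihedral group D_8, |D_8| = 16. Under this action every vertex can be carried to every other, so G is vertex-transitive.

Yes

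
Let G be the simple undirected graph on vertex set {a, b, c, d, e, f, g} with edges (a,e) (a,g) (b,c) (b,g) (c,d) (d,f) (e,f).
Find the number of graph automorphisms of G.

G is 2-regular and connected on 7 vertices, i.e. the cycle C_7. The automorphisms of the 7-cycle are exactly the symmetries of a regular 7-gon: the dihedral group D_7, |D_7| = 14.

14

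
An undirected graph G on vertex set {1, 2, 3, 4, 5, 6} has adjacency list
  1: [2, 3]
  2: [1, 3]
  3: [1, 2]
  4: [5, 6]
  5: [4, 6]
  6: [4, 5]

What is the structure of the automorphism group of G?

G has two connected components, {4, 5, 6} and {1, 2, 3}; each is 2-regular, so G = C_3 ⊔ C_3. Aut of a disjoint union of two copies of C_3 is the wreath product D_3 ≀ Z_2, of order 2·6² = 72.

(D_3 × D_3) ⋊ Z_2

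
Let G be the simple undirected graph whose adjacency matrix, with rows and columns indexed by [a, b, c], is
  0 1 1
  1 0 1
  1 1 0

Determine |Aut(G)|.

All 3 vertices are pairwise adjacent: G = K_3. Any permutation of the 3 vertices preserves K_3, so Aut(K_3) = S_3 of order 3! = 6.

6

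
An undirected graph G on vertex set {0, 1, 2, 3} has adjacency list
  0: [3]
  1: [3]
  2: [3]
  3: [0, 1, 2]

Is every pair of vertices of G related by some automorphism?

Vertex 3 is the only vertex of degree 3, so every automorphism fixes it; G is not vertex-transitive.

No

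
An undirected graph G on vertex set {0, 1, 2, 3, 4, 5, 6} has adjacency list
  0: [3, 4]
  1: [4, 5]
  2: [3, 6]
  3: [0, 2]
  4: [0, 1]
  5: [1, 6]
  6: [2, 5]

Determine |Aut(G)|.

Every vertex has degree 2 and the graph is connected, so G is the 7-cycle C_7. C_7 has 7 rotations and 7 reflections, so Aut(C_7) ≅ D_7 of order 14.

14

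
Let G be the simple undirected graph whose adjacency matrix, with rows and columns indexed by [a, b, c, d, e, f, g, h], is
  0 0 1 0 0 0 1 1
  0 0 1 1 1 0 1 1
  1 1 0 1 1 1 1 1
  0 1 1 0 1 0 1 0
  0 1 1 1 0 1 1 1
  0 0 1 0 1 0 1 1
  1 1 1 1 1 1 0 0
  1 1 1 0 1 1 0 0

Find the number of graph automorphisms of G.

The degree sequence is [3, 5, 7, 4, 6, 4, 6, 5]. Checking the degree-preserving permutations of the vertex set shows that none except the identity preserves every edge, so Aut(G) is trivial.

1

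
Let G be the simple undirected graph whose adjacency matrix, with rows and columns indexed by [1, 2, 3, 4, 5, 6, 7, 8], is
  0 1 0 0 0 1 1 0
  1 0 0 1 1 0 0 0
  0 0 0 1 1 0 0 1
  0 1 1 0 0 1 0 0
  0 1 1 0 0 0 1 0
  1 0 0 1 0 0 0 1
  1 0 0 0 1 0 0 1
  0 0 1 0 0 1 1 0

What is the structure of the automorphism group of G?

G is 3-regular and bipartite on 2^3 = 8 vertices with girth 4; it is the hypercube graph Q_3. The symmetry group of the 3-cube is the hyperoctahedral group B_3 = Z_2 ≀ S_3, of order 2^3·3! = 48.

the hyperoctahedral group B_3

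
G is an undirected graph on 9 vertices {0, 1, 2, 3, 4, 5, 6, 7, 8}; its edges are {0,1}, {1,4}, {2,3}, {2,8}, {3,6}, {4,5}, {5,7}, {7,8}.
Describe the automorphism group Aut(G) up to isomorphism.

The degree sequence is [1, 2, 2, 2, 2, 2, 1, 2, 2]; the two degree-1 vertices 0 and 6 are the ends of a path, so G = P_9. A path has exactly one nontrivial symmetry — reversal — giving Aut(G) of order 2.

Z_2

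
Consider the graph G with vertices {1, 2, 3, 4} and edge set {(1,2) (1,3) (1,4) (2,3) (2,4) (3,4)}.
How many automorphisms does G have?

24

All 4 vertices are pairwise adjacent: G = K_4. Every bijection on the vertex set is an automorphism of K_4; hence Aut(K_4) ≅ S_4, order 24.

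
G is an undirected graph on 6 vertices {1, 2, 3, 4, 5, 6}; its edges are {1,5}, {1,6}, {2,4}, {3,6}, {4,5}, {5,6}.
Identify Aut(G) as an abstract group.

1

Degrees alone do not determine every vertex (e.g. 1 and 4 both have degree 2), but their neighbour-degree multisets differ: N(1) has degrees [3, 3] while N(4) has degrees [1, 3]. Repeating this refinement separates all vertices, so the only automorphism is the identity.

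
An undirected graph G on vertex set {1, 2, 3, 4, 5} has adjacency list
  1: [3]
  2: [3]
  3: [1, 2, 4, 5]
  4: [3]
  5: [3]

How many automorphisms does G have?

Vertex 3 has degree 4 and every other vertex has degree 1, so G is the star K_{1,4} with centre 3. Any automorphism fixes the centre and permutes the 4 leaves freely, so Aut(G) ≅ S_4 of order 4! = 24.

24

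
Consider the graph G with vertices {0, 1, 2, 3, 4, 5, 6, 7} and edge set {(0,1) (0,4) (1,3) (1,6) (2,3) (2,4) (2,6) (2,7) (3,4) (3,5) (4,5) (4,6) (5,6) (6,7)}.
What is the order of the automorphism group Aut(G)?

1

Degrees alone do not determine every vertex (e.g. 0 and 7 both have degree 2), but their neighbour-degree multisets differ: N(0) has degrees [3, 5] while N(7) has degrees [4, 5]. Repeating this refinement separates all vertices, so the only automorphism is the identity.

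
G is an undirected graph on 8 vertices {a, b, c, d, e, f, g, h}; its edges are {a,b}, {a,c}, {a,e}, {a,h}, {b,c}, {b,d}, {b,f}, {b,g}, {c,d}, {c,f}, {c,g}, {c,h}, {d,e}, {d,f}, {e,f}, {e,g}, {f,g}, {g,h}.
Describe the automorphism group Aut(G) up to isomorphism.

the trivial group

The degree sequence is [4, 5, 6, 4, 4, 5, 5, 3]. Checking the degree-preserving permutations of the vertex set shows that none except the identity preserves every edge, so Aut(G) is trivial.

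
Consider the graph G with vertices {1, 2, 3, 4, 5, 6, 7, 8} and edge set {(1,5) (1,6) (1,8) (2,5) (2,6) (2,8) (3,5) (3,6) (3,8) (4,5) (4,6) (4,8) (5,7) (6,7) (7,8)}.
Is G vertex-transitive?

Automorphisms preserve degree, but G has vertices of degree 3 and vertices of degree 5; no automorphism maps one to the other, so G is not vertex-transitive.

No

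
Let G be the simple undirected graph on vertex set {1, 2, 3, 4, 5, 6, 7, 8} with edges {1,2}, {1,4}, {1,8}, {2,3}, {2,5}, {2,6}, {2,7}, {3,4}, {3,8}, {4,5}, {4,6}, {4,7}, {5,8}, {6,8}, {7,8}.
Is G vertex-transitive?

No

Automorphisms preserve degree, but G has vertices of degree 3 and vertices of degree 5; no automorphism maps one to the other, so G is not vertex-transitive.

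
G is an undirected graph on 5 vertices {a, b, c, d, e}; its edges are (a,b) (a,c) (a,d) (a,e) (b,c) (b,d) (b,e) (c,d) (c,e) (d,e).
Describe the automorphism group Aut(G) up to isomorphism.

Every vertex has degree 4, so G is the complete graph K_5. Every bijection on the vertex set is an automorphism of K_5; hence Aut(K_5) ≅ S_5, order 120.

S_5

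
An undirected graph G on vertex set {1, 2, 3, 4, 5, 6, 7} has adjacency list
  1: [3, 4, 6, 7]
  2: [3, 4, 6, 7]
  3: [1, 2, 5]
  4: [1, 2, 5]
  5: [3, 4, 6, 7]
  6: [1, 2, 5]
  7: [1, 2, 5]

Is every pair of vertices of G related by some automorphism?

Automorphisms preserve degree, but G has vertices of degree 3 and vertices of degree 4; no automorphism maps one to the other, so G is not vertex-transitive.

No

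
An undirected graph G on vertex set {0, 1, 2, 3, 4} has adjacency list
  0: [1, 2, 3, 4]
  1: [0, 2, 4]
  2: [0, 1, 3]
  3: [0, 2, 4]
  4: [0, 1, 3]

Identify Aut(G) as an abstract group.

the dihedral group of order 8

Vertex 0 is the unique vertex of degree 4; the remaining 4 vertices each have degree 3 and induce a cycle, so G is the wheel on 5 vertices with hub 0. Every automorphism fixes the hub and acts on the rim 4-cycle, so Aut(G) ≅ Aut(C_4) = D_4 of order 8.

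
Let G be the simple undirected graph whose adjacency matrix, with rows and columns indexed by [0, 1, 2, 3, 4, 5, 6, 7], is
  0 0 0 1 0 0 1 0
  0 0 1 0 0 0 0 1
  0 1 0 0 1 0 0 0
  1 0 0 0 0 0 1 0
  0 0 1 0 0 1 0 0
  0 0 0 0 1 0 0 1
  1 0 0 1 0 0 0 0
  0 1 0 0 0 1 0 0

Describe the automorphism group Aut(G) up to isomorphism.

G has two connected components, {1, 2, 4, 5, 7} and {0, 3, 6}; each is 2-regular, so G = C_5 ⊔ C_3. No automorphism exchanges components of different sizes, hence Aut(G) is the direct product D_5 × D_3, order 60.

D_5 × D_3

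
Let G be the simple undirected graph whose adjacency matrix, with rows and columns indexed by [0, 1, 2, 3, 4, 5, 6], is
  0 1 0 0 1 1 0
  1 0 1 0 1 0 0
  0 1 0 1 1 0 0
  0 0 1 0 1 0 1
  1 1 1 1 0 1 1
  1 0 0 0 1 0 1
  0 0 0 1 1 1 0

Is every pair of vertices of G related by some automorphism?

No

Vertex 4 is the only vertex of degree 6, so every automorphism fixes it; G is not vertex-transitive.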